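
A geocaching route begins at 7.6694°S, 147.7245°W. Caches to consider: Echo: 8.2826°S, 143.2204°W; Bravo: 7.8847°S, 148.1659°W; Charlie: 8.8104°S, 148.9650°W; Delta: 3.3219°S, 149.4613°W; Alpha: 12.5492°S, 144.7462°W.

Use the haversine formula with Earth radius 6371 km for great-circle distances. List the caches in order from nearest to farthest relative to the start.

Computing each great-circle distance from 7.6694°S, 147.7245°W:
Bravo 7.8847°S, 148.1659°W: 54.2 km
Charlie 8.8104°S, 148.9650°W: 186.4 km
Echo 8.2826°S, 143.2204°W: 500.6 km
Delta 3.3219°S, 149.4613°W: 520.2 km
Alpha 12.5492°S, 144.7462°W: 633.0 km

Bravo, Charlie, Echo, Delta, Alpha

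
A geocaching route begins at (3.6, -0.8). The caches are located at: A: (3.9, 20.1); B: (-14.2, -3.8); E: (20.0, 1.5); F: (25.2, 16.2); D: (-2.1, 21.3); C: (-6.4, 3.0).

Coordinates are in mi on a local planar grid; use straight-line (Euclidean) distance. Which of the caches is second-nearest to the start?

E

Distances from the start ((3.6, -0.8)):
C: 10.7 mi
E: 16.6 mi
B: 18.1 mi
A: 20.9 mi
D: 22.8 mi
F: 27.5 mi
The second-nearest is E at 16.6 mi.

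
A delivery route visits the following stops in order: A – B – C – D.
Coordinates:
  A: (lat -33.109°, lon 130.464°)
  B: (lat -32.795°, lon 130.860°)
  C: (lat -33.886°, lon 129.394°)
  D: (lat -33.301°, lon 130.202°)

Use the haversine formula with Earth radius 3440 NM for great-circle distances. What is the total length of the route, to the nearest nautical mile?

Leg distances:
A→B: 27.4 NM  (cumulative 27.4 NM)
B→C: 98.5 NM  (cumulative 125.9 NM)
C→D: 53.5 NM  (cumulative 179.5 NM)
Total route length ≈ 179 NM.

179 NM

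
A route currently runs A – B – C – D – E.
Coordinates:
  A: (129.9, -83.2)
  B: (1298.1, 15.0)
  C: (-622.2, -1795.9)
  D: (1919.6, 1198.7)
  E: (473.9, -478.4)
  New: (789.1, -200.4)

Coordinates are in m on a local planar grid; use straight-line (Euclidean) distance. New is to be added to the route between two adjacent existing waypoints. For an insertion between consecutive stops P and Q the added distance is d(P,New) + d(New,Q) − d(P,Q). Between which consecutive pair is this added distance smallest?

Added distance for inserting New between each consecutive pair:
A–B: 49.9 m
B–C: 43.3 m
C–D: 1.0 m
D–E: 4.8 m
Smallest added distance is 1.0 m, inserting between C and D.

between C and D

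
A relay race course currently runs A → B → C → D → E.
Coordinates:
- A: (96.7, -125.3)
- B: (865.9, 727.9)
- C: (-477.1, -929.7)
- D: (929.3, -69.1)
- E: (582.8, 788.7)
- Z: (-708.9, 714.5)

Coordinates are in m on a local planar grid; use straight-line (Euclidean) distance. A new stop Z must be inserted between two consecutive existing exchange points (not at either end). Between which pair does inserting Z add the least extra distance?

between B and C

Added distance for inserting Z between each consecutive pair:
A–B: 1589.8 m
B–C: 1101.9 m
C–D: 1827.6 m
D–E: 2184.7 m
Smallest added distance is 1101.9 m, inserting between B and C.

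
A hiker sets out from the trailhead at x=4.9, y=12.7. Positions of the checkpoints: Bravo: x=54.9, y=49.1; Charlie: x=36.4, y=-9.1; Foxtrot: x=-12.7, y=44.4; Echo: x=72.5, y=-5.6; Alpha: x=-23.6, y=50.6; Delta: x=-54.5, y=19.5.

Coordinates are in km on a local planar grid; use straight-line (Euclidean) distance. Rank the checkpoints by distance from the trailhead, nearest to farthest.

Distance from the trailhead at x=4.9, y=12.7 to each:
Foxtrot x=-12.7, y=44.4: 36.3 km
Charlie x=36.4, y=-9.1: 38.3 km
Alpha x=-23.6, y=50.6: 47.4 km
Delta x=-54.5, y=19.5: 59.8 km
Bravo x=54.9, y=49.1: 61.8 km
Echo x=72.5, y=-5.6: 70.0 km

Foxtrot, Charlie, Alpha, Delta, Bravo, Echo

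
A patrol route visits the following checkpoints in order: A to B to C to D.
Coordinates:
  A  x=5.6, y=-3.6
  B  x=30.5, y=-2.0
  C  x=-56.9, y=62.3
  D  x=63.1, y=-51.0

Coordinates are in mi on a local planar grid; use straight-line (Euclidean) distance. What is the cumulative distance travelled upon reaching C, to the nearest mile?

133 mi

Leg distances:
A→B: 25.0 mi  (cumulative 25.0 mi)
B→C: 108.5 mi  (cumulative 133.5 mi)
Cumulative distance at C ≈ 133 mi.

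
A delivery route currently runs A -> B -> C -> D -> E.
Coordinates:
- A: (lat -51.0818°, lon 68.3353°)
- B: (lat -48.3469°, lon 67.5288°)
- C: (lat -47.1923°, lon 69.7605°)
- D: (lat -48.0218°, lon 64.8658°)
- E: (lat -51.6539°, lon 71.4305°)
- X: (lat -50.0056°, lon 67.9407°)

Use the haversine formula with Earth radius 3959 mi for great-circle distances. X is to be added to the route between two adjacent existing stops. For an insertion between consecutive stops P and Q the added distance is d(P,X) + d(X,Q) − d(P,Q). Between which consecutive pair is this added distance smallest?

between A and B

Added distance for inserting X between each consecutive pair:
A–B: 0.1 mi
B–C: 196.7 mi
C–D: 171.8 mi
D–E: 0.4 mi
Smallest added distance is 0.1 mi, inserting between A and B.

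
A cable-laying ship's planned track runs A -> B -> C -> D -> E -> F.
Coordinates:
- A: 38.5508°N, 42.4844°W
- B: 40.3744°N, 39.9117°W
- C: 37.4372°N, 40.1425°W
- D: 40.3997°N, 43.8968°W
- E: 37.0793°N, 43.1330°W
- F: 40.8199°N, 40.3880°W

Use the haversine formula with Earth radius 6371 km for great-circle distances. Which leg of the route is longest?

E–F

Leg distances:
A→B: 299.8 km
B→C: 327.2 km
C→D: 462.5 km
D→E: 375.1 km
E→F: 478.8 km
The longest leg is E–F at 478.8 km.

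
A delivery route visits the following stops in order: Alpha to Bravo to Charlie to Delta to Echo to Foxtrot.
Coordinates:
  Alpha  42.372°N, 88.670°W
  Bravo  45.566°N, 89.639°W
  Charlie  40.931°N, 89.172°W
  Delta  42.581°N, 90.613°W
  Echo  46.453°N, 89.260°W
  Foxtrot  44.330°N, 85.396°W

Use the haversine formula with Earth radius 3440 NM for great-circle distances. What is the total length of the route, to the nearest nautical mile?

1040 NM

Leg distances:
Alpha→Bravo: 196.3 NM  (cumulative 196.3 NM)
Bravo→Charlie: 279.0 NM  (cumulative 475.3 NM)
Charlie→Delta: 118.2 NM  (cumulative 593.5 NM)
Delta→Echo: 239.6 NM  (cumulative 833.1 NM)
Echo→Foxtrot: 206.8 NM  (cumulative 1039.9 NM)
Total route length ≈ 1040 NM.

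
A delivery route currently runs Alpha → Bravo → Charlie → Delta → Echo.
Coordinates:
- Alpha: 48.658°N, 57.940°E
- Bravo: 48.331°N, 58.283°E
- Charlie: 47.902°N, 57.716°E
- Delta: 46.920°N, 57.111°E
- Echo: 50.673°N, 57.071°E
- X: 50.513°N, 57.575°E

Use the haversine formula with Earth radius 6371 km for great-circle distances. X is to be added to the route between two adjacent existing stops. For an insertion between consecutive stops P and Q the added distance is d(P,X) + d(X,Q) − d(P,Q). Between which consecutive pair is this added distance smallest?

Added distance for inserting X between each consecutive pair:
Alpha–Bravo: 411.6 km
Bravo–Charlie: 474.9 km
Charlie–Delta: 573.2 km
Delta–Echo: 23.4 km
Smallest added distance is 23.4 km, inserting between Delta and Echo.

between Delta and Echo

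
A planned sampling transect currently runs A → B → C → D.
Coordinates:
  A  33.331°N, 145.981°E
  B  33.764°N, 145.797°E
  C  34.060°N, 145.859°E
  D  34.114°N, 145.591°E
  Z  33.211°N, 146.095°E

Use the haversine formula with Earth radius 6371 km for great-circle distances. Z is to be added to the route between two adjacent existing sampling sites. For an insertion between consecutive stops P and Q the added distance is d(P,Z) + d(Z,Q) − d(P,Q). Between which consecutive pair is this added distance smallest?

Added distance for inserting Z between each consecutive pair:
A–B: 33.4 km
B–C: 130.9 km
C–D: 182.2 km
Smallest added distance is 33.4 km, inserting between A and B.

between A and B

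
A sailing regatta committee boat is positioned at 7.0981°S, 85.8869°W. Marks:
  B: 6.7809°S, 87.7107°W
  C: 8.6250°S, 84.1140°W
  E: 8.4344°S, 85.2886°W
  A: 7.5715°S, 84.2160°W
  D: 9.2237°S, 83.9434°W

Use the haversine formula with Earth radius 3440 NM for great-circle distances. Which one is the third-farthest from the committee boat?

Distances from the committee boat (7.0981°S, 85.8869°W):
D: 172.1 NM
C: 139.7 NM
B: 110.4 NM
A: 103.5 NM
E: 87.8 NM
The third-farthest is B at 110.4 NM.

B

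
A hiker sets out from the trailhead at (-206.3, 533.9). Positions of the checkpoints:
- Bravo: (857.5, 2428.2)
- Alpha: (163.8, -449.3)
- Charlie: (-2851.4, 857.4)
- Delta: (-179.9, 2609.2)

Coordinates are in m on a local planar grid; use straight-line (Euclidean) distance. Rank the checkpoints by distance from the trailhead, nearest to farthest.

Distance from the trailhead at (-206.3, 533.9) to each:
Alpha (163.8, -449.3): 1050.6 m
Delta (-179.9, 2609.2): 2075.5 m
Bravo (857.5, 2428.2): 2172.6 m
Charlie (-2851.4, 857.4): 2664.8 m

Alpha, Delta, Bravo, Charlie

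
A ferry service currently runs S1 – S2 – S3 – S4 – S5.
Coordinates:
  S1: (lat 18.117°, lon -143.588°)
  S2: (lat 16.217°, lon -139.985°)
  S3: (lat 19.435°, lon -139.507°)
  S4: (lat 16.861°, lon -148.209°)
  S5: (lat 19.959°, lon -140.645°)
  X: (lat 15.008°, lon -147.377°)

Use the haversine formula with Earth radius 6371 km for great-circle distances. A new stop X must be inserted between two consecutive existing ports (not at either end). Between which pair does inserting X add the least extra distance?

between S3 and S4

Added distance for inserting X between each consecutive pair:
S1–S2: 897.3 km
S2–S3: 1411.3 km
S3–S4: 231.4 km
S4–S5: 256.7 km
Smallest added distance is 231.4 km, inserting between S3 and S4.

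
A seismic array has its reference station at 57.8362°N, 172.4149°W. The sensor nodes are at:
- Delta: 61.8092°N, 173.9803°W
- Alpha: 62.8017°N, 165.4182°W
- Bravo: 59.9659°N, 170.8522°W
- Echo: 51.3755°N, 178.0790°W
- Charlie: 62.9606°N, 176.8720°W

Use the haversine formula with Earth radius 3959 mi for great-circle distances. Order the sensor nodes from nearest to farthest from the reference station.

Distances from the reference station:
Bravo 59.9659°N, 170.8522°W: 157.4 mi
Delta 61.8092°N, 173.9803°W: 279.8 mi
Charlie 62.9606°N, 176.8720°W: 385.2 mi
Alpha 62.8017°N, 165.4182°W: 417.9 mi
Echo 51.3755°N, 178.0790°W: 500.3 mi

Bravo, Delta, Charlie, Alpha, Echo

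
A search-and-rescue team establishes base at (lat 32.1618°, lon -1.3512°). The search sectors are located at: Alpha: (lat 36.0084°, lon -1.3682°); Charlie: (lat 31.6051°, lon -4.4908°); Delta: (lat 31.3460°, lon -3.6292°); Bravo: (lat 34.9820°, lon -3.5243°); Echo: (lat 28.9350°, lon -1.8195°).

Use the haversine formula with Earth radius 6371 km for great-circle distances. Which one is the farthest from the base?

Alpha

Distances from the base ((lat 32.1618°, lon -1.3512°)):
Alpha: 427.7 km
Bravo: 372.6 km
Echo: 361.6 km
Charlie: 302.8 km
Delta: 233.7 km
The farthest is Alpha at 427.7 km.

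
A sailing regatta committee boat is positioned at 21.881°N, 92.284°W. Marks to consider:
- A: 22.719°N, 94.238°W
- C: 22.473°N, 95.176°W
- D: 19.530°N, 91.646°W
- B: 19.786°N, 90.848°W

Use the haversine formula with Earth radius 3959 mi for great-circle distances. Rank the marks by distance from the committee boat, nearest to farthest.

Computing each great-circle distance from 21.881°N, 92.284°W:
A 22.719°N, 94.238°W: 137.7 mi
D 19.530°N, 91.646°W: 167.6 mi
B 19.786°N, 90.848°W: 171.9 mi
C 22.473°N, 95.176°W: 189.5 mi

A, D, B, C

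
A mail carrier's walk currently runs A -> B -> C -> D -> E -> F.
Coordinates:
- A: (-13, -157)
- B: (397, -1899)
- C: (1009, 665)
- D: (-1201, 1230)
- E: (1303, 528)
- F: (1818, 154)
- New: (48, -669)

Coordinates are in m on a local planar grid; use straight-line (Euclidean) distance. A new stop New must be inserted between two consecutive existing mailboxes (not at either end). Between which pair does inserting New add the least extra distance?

between A and B

Added distance for inserting New between each consecutive pair:
A–B: 4.6 m
B–C: 286.6 m
C–D: 1636.0 m
D–E: 1406.7 m
E–F: 3049.8 m
Smallest added distance is 4.6 m, inserting between A and B.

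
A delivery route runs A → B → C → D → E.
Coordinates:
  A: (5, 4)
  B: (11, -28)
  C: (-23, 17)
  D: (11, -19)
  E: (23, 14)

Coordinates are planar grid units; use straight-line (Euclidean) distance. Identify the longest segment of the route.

Leg distances:
A→B: 32.6
B→C: 56.4
C→D: 49.5
D→E: 35.1
The longest leg is B–C at 56.4.

B–C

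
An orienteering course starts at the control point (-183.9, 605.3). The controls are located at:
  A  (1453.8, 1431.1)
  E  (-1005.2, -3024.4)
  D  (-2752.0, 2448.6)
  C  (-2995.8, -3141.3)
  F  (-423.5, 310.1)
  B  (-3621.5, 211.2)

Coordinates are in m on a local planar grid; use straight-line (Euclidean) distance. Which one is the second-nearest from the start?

Distances from the start ((-183.9, 605.3)):
F: 380.2 m
A: 1834.1 m
D: 3161.2 m
B: 3460.1 m
E: 3721.5 m
C: 4684.4 m
The second-nearest is A at 1834.1 m.

A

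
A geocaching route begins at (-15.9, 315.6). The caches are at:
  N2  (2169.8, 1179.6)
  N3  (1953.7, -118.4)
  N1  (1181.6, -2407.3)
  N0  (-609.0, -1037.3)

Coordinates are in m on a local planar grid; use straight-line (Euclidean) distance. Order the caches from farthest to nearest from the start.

Computing each straight-line distance from (-15.9, 315.6):
N1 (1181.6, -2407.3): 2974.6 m
N2 (2169.8, 1179.6): 2350.3 m
N3 (1953.7, -118.4): 2016.8 m
N0 (-609.0, -1037.3): 1477.2 m

N1, N2, N3, N0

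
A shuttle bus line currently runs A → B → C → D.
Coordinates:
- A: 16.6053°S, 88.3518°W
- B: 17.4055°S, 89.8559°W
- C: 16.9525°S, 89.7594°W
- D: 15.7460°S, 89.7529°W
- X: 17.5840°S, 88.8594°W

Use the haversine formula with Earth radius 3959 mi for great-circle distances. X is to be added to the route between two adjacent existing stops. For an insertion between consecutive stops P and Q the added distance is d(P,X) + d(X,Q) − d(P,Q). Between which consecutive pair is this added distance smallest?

Added distance for inserting X between each consecutive pair:
A–B: 28.6 mi
B–C: 108.6 mi
C–D: 130.4 mi
Smallest added distance is 28.6 mi, inserting between A and B.

between A and B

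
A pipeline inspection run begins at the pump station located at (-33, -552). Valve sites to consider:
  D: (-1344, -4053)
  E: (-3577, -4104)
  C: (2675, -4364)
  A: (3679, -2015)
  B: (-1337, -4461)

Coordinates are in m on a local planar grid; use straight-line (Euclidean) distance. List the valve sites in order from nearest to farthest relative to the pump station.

D, A, B, C, E

Distances from the pump station:
D (-1344, -4053): 3738.4 m
A (3679, -2015): 3989.9 m
B (-1337, -4461): 4120.8 m
C (2675, -4364): 4676.0 m
E (-3577, -4104): 5017.6 m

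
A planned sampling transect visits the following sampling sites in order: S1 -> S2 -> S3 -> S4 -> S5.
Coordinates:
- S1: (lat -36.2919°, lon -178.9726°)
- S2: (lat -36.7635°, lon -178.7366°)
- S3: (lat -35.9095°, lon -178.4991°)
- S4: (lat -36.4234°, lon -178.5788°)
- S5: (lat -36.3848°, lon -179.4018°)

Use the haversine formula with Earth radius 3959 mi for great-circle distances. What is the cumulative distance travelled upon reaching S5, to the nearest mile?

177 mi

Leg distances:
S1→S2: 35.1 mi  (cumulative 35.1 mi)
S2→S3: 60.5 mi  (cumulative 95.6 mi)
S3→S4: 35.8 mi  (cumulative 131.4 mi)
S4→S5: 45.8 mi  (cumulative 177.2 mi)
Cumulative distance at S5 ≈ 177 mi.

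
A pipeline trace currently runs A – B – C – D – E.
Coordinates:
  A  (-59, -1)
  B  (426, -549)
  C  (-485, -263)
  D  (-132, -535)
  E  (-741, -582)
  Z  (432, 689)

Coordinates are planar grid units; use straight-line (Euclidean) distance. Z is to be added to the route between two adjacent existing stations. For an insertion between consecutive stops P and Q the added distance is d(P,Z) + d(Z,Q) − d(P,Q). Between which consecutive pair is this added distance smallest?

between A and B

Added distance for inserting Z between each consecutive pair:
A–B: 1353.1
B–C: 1605.0
C–D: 2223.9
D–E: 2466.4
Smallest added distance is 1353.1, inserting between A and B.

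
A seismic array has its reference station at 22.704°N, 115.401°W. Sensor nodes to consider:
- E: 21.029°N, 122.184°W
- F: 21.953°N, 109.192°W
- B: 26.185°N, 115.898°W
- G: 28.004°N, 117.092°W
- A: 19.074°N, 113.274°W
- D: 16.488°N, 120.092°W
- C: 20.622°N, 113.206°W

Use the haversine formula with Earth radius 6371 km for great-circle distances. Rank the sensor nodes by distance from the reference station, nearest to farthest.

C, B, A, G, F, E, D

Distance from the reference station at 22.704°N, 115.401°W to each:
C 20.622°N, 113.206°W: 324.1 km
B 26.185°N, 115.898°W: 390.3 km
A 19.074°N, 113.274°W: 460.1 km
G 28.004°N, 117.092°W: 613.3 km
F 21.953°N, 109.192°W: 644.0 km
E 21.029°N, 122.184°W: 724.2 km
D 16.488°N, 120.092°W: 847.9 km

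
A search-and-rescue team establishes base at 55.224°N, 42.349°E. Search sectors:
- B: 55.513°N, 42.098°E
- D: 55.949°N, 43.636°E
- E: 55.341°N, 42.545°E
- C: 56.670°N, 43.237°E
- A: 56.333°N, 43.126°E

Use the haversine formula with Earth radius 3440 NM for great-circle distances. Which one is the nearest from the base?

E

Distance to each, sorted:
E: 9.7 NM
B: 19.3 NM
D: 61.7 NM
A: 71.6 NM
C: 91.8 NM
The nearest is E at 9.7 NM.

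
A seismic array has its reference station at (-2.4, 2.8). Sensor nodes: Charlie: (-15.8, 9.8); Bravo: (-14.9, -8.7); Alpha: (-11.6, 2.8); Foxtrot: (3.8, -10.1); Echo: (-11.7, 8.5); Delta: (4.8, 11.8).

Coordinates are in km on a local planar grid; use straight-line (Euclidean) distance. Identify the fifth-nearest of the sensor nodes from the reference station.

Distances from the reference station ((-2.4, 2.8)):
Alpha: 9.2 km
Echo: 10.9 km
Delta: 11.5 km
Foxtrot: 14.3 km
Charlie: 15.1 km
Bravo: 17.0 km
The fifth-nearest is Charlie at 15.1 km.

Charlie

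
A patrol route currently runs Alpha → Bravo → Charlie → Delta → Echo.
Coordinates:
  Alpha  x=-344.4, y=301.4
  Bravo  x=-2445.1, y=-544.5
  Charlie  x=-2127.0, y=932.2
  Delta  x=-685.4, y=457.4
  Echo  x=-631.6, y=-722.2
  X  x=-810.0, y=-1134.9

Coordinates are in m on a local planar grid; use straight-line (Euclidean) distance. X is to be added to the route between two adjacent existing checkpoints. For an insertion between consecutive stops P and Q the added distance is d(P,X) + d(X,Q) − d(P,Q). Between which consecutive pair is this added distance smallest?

Added distance for inserting X between each consecutive pair:
Alpha–Bravo: 983.7 m
Bravo–Charlie: 2678.9 m
Charlie–Delta: 2530.4 m
Delta–Echo: 865.9 m
Smallest added distance is 865.9 m, inserting between Delta and Echo.

between Delta and Echo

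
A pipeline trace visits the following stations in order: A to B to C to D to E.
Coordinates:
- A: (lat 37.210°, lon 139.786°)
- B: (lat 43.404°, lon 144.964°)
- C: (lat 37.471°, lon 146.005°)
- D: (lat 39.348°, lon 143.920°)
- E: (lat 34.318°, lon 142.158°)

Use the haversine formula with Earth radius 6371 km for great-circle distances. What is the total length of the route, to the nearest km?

2339 km

Leg distances:
A→B: 816.4 km  (cumulative 816.4 km)
B→C: 665.6 km  (cumulative 1482.0 km)
C→D: 276.7 km  (cumulative 1758.6 km)
D→E: 580.8 km  (cumulative 2339.5 km)
Total route length ≈ 2339 km.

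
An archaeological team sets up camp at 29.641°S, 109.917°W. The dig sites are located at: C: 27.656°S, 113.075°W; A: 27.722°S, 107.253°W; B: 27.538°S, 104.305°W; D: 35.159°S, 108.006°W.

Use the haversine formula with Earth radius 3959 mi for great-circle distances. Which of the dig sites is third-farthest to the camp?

Distance to each, sorted:
D: 397.2 mi
B: 370.1 mi
C: 235.5 mi
A: 208.9 mi
The third-farthest is C at 235.5 mi.

C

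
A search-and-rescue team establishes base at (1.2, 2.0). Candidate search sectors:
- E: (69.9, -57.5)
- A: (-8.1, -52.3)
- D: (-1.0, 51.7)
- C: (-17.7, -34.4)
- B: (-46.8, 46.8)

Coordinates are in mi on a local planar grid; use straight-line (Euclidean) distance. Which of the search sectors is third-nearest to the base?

A

Distances from the base ((1.2, 2.0)):
C: 41.0 mi
D: 49.7 mi
A: 55.1 mi
B: 65.7 mi
E: 90.9 mi
The third-nearest is A at 55.1 mi.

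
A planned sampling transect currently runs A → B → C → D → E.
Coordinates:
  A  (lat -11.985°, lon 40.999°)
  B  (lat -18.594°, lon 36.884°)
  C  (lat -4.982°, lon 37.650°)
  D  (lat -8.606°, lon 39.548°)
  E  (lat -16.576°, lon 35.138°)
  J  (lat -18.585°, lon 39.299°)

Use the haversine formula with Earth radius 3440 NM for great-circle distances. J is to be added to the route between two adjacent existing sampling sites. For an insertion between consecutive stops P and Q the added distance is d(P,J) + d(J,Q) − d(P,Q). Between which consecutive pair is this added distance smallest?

between A and B

Added distance for inserting J between each consecutive pair:
A–B: 82.9 NM
B–C: 141.4 NM
C–D: 1176.5 NM
D–E: 322.5 NM
Smallest added distance is 82.9 NM, inserting between A and B.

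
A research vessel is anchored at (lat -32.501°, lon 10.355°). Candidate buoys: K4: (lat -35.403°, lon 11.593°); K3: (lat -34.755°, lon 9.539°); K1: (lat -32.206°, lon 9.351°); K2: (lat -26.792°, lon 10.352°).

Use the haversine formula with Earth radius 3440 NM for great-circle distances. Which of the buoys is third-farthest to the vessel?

Distance to each, sorted:
K2: 342.8 NM
K4: 184.8 NM
K3: 141.3 NM
K1: 53.9 NM
The third-farthest is K3 at 141.3 NM.

K3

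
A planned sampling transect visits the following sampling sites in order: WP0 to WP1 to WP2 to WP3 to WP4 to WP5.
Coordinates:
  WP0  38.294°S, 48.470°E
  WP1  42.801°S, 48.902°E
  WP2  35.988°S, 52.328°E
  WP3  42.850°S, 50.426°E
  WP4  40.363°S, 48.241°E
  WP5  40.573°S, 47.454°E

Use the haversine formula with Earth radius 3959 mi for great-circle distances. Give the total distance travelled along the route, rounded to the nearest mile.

1551 mi

Leg distances:
WP0→WP1: 312.2 mi  (cumulative 312.2 mi)
WP1→WP2: 504.9 mi  (cumulative 817.2 mi)
WP2→WP3: 484.9 mi  (cumulative 1302.0 mi)
WP3→WP4: 205.6 mi  (cumulative 1507.6 mi)
WP4→WP5: 43.8 mi  (cumulative 1551.5 mi)
Total route length ≈ 1551 mi.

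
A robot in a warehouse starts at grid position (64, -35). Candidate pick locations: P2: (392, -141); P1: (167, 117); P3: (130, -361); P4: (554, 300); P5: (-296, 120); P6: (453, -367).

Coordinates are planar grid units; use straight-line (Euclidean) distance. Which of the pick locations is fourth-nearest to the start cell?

P5

Distances from the start cell ((64, -35)):
P1: 183.6
P3: 332.6
P2: 344.7
P5: 392.0
P6: 511.4
P4: 593.6
The fourth-nearest is P5 at 392.0.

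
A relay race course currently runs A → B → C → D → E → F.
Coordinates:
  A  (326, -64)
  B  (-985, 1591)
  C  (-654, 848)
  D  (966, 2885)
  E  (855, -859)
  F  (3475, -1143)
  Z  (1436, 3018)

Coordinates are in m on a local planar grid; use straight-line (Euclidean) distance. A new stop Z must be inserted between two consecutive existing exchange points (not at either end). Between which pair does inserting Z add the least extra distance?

Added distance for inserting Z between each consecutive pair:
A–B: 3974.7 m
B–C: 5009.7 m
C–D: 898.6 m
D–E: 663.1 m
E–F: 5918.7 m
Smallest added distance is 663.1 m, inserting between D and E.

between D and E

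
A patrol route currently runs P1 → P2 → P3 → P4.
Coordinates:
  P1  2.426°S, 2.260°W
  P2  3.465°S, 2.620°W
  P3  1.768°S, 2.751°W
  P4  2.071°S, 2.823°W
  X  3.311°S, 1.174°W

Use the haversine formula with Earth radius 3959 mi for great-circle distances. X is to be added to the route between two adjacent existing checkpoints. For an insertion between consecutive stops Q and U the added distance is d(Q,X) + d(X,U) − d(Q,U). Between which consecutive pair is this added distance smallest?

between P1 and P2

Added distance for inserting X between each consecutive pair:
P1–P2: 121.1 mi
P2–P3: 135.1 mi
P3–P4: 273.3 mi
Smallest added distance is 121.1 mi, inserting between P1 and P2.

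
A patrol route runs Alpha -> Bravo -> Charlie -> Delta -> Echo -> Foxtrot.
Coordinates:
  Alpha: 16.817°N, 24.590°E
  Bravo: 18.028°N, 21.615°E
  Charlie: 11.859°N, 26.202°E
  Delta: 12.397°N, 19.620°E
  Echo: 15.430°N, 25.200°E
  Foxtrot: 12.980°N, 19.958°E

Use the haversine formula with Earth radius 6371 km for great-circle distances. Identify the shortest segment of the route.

Alpha–Bravo

Leg distances:
Alpha→Bravo: 343.1 km
Bravo→Charlie: 844.5 km
Charlie→Delta: 718.0 km
Delta→Echo: 690.2 km
Echo→Foxtrot: 627.2 km
The shortest leg is Alpha–Bravo at 343.1 km.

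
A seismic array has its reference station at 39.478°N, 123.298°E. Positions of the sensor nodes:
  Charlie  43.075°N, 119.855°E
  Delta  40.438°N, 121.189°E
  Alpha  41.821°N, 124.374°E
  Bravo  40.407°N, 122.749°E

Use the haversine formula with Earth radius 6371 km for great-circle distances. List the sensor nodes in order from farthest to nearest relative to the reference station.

Computing each great-circle distance from 39.478°N, 123.298°E:
Charlie 43.075°N, 119.855°E: 492.6 km
Alpha 41.821°N, 124.374°E: 275.9 km
Delta 40.438°N, 121.189°E: 209.1 km
Bravo 40.407°N, 122.749°E: 113.4 km

Charlie, Alpha, Delta, Bravo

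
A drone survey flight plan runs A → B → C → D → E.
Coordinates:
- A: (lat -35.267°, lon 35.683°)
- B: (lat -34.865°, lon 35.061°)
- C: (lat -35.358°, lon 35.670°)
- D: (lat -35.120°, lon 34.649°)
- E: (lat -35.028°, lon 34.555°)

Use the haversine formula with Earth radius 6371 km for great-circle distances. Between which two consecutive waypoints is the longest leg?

Leg distances:
A→B: 72.1 km
B→C: 77.9 km
C→D: 96.4 km
D→E: 13.3 km
The longest leg is C–D at 96.4 km.

C–D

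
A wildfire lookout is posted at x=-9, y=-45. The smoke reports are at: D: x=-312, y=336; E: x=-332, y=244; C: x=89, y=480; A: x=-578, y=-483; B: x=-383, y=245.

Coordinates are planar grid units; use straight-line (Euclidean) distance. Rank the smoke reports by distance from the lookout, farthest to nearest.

Computing each straight-line distance from x=-9, y=-45:
A x=-578, y=-483: 718.1
C x=89, y=480: 534.1
D x=-312, y=336: 486.8
B x=-383, y=245: 473.3
E x=-332, y=244: 433.4

A, C, D, B, E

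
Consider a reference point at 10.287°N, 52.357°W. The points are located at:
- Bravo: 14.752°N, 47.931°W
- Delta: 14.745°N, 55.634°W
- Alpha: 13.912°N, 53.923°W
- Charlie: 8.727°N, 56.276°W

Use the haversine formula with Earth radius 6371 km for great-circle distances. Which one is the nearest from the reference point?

Distance to each, sorted:
Alpha: 437.6 km
Charlie: 463.5 km
Delta: 610.1 km
Bravo: 690.8 km
The nearest is Alpha at 437.6 km.

Alpha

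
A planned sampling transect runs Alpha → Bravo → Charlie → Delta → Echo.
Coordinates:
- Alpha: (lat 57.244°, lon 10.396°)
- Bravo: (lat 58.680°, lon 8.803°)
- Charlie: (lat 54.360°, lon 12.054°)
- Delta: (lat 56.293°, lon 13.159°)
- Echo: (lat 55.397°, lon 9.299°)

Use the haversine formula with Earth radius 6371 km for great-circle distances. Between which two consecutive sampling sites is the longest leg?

Bravo–Charlie

Leg distances:
Alpha→Bravo: 185.3 km
Bravo→Charlie: 520.0 km
Charlie→Delta: 226.0 km
Delta→Echo: 260.7 km
The longest leg is Bravo–Charlie at 520.0 km.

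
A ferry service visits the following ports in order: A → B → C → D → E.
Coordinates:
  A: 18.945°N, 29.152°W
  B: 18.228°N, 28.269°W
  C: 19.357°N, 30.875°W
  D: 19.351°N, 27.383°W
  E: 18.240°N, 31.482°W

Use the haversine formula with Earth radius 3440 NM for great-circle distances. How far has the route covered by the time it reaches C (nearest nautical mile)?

229 NM

Leg distances:
A→B: 66.2 NM  (cumulative 66.2 NM)
B→C: 162.9 NM  (cumulative 229.1 NM)
Cumulative distance at C ≈ 229 NM.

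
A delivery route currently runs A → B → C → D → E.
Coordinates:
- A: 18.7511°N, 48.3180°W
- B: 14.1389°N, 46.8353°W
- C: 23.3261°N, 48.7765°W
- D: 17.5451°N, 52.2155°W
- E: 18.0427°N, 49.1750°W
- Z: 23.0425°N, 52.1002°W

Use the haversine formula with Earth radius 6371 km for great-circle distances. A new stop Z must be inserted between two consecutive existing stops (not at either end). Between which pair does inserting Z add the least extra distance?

between C and D

Added distance for inserting Z between each consecutive pair:
A–B: 1215.9 km
B–C: 434.0 km
C–D: 216.7 km
D–E: 918.6 km
Smallest added distance is 216.7 km, inserting between C and D.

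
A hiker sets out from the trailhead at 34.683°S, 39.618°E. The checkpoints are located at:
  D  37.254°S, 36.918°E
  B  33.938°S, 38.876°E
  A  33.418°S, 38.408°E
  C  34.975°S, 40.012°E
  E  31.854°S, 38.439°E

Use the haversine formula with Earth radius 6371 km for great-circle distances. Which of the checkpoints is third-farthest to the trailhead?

Distance to each, sorted:
D: 375.2 km
E: 333.1 km
A: 179.5 km
B: 107.3 km
C: 48.5 km
The third-farthest is A at 179.5 km.

A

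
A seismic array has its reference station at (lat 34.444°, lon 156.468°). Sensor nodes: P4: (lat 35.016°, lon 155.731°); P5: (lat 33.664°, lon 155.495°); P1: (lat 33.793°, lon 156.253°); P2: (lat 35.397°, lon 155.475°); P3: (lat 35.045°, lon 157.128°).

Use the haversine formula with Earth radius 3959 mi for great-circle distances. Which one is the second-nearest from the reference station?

P3

Distances from the reference station ((lat 34.444°, lon 156.468°)):
P1: 46.6 mi
P3: 55.9 mi
P4: 57.6 mi
P5: 77.5 mi
P2: 86.6 mi
The second-nearest is P3 at 55.9 mi.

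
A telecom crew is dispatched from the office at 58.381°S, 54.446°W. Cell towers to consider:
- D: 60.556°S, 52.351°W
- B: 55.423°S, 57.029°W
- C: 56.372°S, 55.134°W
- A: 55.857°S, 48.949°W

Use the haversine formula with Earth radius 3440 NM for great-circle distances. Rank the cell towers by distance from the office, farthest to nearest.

A, B, D, C

Computing each great-circle distance from 58.381°S, 54.446°W:
A 55.857°S, 48.949°W: 234.5 NM
B 55.423°S, 57.029°W: 196.7 NM
D 60.556°S, 52.351°W: 145.4 NM
C 56.372°S, 55.134°W: 122.7 NM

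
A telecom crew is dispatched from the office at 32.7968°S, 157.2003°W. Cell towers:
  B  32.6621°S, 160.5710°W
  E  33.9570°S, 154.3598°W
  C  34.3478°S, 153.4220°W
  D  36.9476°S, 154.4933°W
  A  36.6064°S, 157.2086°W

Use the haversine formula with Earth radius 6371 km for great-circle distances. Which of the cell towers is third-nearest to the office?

C

Distance to each, sorted:
E: 293.6 km
B: 315.6 km
C: 390.2 km
A: 423.6 km
D: 523.4 km
The third-nearest is C at 390.2 km.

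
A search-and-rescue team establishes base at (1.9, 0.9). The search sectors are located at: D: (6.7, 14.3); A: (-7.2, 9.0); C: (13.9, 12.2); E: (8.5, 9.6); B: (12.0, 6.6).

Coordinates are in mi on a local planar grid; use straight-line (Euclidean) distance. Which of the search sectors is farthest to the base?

Distance to each, sorted:
C: 16.5 mi
D: 14.2 mi
A: 12.2 mi
B: 11.6 mi
E: 10.9 mi
The farthest is C at 16.5 mi.

C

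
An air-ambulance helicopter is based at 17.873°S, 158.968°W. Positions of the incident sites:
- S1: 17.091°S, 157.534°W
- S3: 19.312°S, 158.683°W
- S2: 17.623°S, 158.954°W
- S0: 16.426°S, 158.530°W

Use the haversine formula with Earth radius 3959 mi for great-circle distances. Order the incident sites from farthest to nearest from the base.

S1, S0, S3, S2

Distance from the base at 17.873°S, 158.968°W to each:
S1 17.091°S, 157.534°W: 108.9 mi
S0 16.426°S, 158.530°W: 104.1 mi
S3 19.312°S, 158.683°W: 101.2 mi
S2 17.623°S, 158.954°W: 17.3 mi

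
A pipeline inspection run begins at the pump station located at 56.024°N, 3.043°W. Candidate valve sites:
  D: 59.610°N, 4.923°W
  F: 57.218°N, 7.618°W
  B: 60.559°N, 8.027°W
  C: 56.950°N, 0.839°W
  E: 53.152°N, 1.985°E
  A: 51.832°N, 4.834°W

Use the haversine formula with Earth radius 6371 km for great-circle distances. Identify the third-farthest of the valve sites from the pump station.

E

Distances from the pump station (56.024°N, 3.043°W):
B: 582.0 km
A: 480.6 km
E: 454.7 km
D: 414.0 km
F: 309.7 km
C: 170.0 km
The third-farthest is E at 454.7 km.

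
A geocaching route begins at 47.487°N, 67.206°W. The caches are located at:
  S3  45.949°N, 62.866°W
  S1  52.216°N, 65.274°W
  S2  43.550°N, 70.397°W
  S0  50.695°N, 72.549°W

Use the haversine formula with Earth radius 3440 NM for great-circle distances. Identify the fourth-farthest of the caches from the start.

S3

Distance to each, sorted:
S1: 293.6 NM
S0: 284.9 NM
S2: 271.8 NM
S3: 201.1 NM
The fourth-farthest is S3 at 201.1 NM.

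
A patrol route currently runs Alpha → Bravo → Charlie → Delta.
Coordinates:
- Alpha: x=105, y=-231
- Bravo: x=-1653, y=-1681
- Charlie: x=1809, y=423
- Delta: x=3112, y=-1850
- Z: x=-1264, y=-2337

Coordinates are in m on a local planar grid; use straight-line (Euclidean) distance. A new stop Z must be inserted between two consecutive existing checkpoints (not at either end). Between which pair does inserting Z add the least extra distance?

between Bravo and Charlie

Added distance for inserting Z between each consecutive pair:
Alpha–Bravo: 995.7 m
Bravo–Charlie: 841.9 m
Charlie–Delta: 5913.5 m
Smallest added distance is 841.9 m, inserting between Bravo and Charlie.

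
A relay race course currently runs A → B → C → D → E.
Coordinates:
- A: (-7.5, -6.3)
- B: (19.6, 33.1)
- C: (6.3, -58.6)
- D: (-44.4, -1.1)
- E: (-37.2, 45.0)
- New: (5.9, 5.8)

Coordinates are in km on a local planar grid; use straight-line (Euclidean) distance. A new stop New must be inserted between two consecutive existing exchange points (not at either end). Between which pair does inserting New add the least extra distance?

between A and B

Added distance for inserting New between each consecutive pair:
A–B: 0.8 km
B–C: 2.3 km
C–D: 38.5 km
D–E: 62.4 km
Smallest added distance is 0.8 km, inserting between A and B.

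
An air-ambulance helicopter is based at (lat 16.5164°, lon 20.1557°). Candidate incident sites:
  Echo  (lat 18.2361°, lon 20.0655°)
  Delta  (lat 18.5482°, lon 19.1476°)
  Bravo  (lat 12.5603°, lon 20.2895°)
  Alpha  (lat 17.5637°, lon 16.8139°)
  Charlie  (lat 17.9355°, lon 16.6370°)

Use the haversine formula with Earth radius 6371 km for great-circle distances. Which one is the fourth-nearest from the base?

Distance to each, sorted:
Echo: 191.5 km
Delta: 249.9 km
Alpha: 373.9 km
Charlie: 405.6 km
Bravo: 440.1 km
The fourth-nearest is Charlie at 405.6 km.

Charlie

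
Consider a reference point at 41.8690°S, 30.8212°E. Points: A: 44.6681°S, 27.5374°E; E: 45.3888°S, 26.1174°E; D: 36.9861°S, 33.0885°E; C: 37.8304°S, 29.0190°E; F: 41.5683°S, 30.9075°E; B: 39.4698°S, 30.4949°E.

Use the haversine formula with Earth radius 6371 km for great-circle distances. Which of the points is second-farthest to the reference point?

Distances from the reference point (41.8690°S, 30.8212°E):
D: 576.8 km
E: 544.3 km
C: 474.7 km
A: 409.3 km
B: 268.2 km
F: 34.2 km
The second-farthest is E at 544.3 km.

E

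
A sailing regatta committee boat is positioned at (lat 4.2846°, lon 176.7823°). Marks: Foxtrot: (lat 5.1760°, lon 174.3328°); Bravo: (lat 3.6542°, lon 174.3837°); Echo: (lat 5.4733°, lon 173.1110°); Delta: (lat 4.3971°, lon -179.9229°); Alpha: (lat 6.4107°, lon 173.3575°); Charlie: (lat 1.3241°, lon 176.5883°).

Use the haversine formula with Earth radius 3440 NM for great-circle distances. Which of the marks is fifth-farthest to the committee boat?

Foxtrot

Distances from the committee boat ((lat 4.2846°, lon 176.7823°)):
Alpha: 241.3 NM
Echo: 230.9 NM
Delta: 197.4 NM
Charlie: 178.1 NM
Foxtrot: 156.0 NM
Bravo: 148.6 NM
The fifth-farthest is Foxtrot at 156.0 NM.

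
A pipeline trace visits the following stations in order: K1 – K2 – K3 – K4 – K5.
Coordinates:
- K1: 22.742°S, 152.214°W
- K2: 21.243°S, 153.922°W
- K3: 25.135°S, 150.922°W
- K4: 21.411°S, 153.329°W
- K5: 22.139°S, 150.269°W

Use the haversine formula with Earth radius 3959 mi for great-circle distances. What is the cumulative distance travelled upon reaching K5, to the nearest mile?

982 mi

Leg distances:
K1→K2: 150.7 mi  (cumulative 150.7 mi)
K2→K3: 329.6 mi  (cumulative 480.2 mi)
K3→K4: 299.2 mi  (cumulative 779.5 mi)
K4→K5: 202.7 mi  (cumulative 982.2 mi)
Cumulative distance at K5 ≈ 982 mi.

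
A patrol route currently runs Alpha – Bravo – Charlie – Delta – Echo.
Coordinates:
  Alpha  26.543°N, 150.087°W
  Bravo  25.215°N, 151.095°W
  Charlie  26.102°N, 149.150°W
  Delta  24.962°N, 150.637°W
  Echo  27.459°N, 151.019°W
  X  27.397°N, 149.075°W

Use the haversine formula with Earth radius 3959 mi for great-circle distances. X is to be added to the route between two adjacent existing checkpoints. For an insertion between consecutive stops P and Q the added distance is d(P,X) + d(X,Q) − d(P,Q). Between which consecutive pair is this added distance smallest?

between Delta and Echo

Added distance for inserting X between each consecutive pair:
Alpha–Bravo: 170.6 mi
Bravo–Charlie: 149.8 mi
Charlie–Delta: 162.1 mi
Delta–Echo: 139.3 mi
Smallest added distance is 139.3 mi, inserting between Delta and Echo.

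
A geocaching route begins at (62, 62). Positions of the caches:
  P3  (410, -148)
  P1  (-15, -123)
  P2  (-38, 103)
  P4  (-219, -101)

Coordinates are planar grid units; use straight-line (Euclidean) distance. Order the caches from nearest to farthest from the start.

P2, P1, P4, P3

Distances from the start:
P2 (-38, 103): 108.1
P1 (-15, -123): 200.4
P4 (-219, -101): 324.9
P3 (410, -148): 406.5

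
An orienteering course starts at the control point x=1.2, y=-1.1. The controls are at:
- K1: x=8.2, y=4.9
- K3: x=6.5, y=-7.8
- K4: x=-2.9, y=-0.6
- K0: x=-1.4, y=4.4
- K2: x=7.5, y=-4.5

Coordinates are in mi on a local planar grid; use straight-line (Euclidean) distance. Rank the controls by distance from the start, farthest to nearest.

K1, K3, K2, K0, K4

Distances from the start:
K1 x=8.2, y=4.9: 9.2 mi
K3 x=6.5, y=-7.8: 8.5 mi
K2 x=7.5, y=-4.5: 7.2 mi
K0 x=-1.4, y=4.4: 6.1 mi
K4 x=-2.9, y=-0.6: 4.1 mi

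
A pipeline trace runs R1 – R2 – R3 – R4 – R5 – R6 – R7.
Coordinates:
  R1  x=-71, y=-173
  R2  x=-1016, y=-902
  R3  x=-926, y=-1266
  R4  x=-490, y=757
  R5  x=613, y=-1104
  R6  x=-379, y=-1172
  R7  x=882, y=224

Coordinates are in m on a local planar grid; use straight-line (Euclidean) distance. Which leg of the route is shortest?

Leg distances:
R1→R2: 1193.5 m
R2→R3: 375.0 m
R3→R4: 2069.5 m
R4→R5: 2163.3 m
R5→R6: 994.3 m
R6→R7: 1881.2 m
The shortest leg is R2–R3 at 375.0 m.

R2–R3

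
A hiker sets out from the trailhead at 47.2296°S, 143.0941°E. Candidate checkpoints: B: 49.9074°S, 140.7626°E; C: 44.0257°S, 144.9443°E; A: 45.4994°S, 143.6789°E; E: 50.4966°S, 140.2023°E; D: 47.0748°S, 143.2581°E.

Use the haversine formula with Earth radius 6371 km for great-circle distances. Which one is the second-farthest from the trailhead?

C

Distance to each, sorted:
E: 420.3 km
C: 384.2 km
B: 343.6 km
A: 197.6 km
D: 21.2 km
The second-farthest is C at 384.2 km.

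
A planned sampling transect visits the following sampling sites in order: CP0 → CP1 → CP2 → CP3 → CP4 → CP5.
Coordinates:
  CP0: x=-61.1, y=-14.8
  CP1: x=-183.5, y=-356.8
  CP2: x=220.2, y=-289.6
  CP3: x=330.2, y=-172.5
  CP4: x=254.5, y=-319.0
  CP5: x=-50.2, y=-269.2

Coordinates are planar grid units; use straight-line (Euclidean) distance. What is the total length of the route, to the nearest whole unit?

Leg distances:
CP0→CP1: 363.2  (cumulative 363.2)
CP1→CP2: 409.3  (cumulative 772.5)
CP2→CP3: 160.7  (cumulative 933.2)
CP3→CP4: 164.9  (cumulative 1098.1)
CP4→CP5: 308.7  (cumulative 1406.8)
Total route length ≈ 1407.

1407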